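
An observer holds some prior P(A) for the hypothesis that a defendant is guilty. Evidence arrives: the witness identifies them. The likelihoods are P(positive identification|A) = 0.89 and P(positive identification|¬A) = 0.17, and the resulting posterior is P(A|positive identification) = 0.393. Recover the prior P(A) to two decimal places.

Bayes' rule in odds form gives O(A|E) = O(A)·[P(E|A)/P(E|¬A)], hence O(A) = O(A|E)/LR.
Posterior odds = 0.393/(1−0.393) = 0.6474. LR = 0.89/0.17 = 5.2353.
Prior odds = 0.6474/5.2353 = 0.1237, so P(A) = 0.1237/(1+0.1237) ≈ 0.11.

P(A) = 0.11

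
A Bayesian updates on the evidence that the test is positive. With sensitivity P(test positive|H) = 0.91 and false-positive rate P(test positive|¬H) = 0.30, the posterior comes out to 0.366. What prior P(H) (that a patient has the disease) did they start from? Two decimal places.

Bayes' rule in odds form gives O(H|E) = O(H)·[P(E|H)/P(E|¬H)], hence O(H) = O(H|E)/LR.
Posterior odds = 0.366/(1−0.366) = 0.5773. LR = 0.91/0.30 = 3.0333.
Prior odds = 0.5773/3.0333 = 0.1903, so P(H) = 0.1903/(1+0.1903) ≈ 0.16.

P(H) = 0.16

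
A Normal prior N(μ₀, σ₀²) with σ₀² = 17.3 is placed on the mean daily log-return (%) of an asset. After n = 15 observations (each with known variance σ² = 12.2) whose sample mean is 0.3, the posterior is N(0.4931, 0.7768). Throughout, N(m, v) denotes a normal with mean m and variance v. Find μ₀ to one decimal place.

With known observation variance, the Normal–Normal posterior has precision τ_n = τ₀ + n/σ² and mean μ_n = (τ₀μ₀ + (n/σ²)x̄)/τ_n.
Here τ₀ = 1/17.3 = 0.057803 and τ_data = 15/12.2 = 1.229508, so τ_n = 1.287311.
Rearranging for μ₀: μ₀ = (μ_n·τ_n − τ_data·x̄)/τ₀ = (0.4931·1.287311 − 1.229508·0.3) / 0.057803 = 0.265921/0.057803 ≈ 4.6.

μ₀ = 4.6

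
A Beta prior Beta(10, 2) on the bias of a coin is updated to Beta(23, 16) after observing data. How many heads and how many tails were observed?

Beta is conjugate to the binomial likelihood: posterior = Beta(α+s, β+f).
Match parameters: s=23−10=13, f=16−2=14.

13 heads and 14 tails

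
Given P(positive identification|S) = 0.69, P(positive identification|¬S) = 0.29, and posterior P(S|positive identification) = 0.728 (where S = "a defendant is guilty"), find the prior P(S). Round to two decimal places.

P(S) = 0.53

In odds form, posterior odds = prior odds × likelihood ratio, so prior odds = posterior odds ÷ LR.
Posterior odds = 0.728/(1−0.728) = 2.6765. LR = 0.69/0.29 = 2.3793.
Prior odds = 2.6765/2.3793 = 1.1249, so P(S) = 1.1249/(1+1.1249) ≈ 0.53.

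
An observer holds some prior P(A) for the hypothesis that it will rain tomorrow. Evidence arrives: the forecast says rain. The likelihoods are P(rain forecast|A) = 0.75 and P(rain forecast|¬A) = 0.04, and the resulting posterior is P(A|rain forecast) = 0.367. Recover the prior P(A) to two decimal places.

Bayes' rule in odds form gives O(A|E) = O(A)·[P(E|A)/P(E|¬A)], hence O(A) = O(A|E)/LR.
Posterior odds = 0.367/(1−0.367) = 0.5798. LR = 0.75/0.04 = 18.7500.
Prior odds = 0.5798/18.7500 = 0.0309, so P(A) = 0.0309/(1+0.0309) ≈ 0.03.

P(A) = 0.03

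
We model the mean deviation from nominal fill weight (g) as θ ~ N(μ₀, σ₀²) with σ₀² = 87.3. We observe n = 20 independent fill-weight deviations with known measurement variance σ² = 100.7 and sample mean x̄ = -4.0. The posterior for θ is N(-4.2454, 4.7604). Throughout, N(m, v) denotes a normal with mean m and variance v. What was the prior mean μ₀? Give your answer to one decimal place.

With known observation variance, the Normal–Normal posterior has precision τ_n = τ₀ + n/σ² and mean μ_n = (τ₀μ₀ + (n/σ²)x̄)/τ_n.
Here τ₀ = 1/87.3 = 0.011455 and τ_data = 20/100.7 = 0.198610, so τ_n = 0.210065.
Rearranging for μ₀: μ₀ = (μ_n·τ_n − τ_data·x̄)/τ₀ = (-4.2454·0.210065 − 0.198610·-4.0) / 0.011455 = -0.097370/0.011455 ≈ -8.5.

μ₀ = -8.5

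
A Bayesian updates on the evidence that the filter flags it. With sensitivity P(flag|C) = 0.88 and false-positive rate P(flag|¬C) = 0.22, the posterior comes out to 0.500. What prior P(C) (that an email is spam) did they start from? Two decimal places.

P(C) = 0.20

Bayes' rule in odds form gives O(C|E) = O(C)·[P(E|C)/P(E|¬C)], hence O(C) = O(C|E)/LR.
Posterior odds = 0.500/(1−0.500) = 1.0000. LR = 0.88/0.22 = 4.0000.
Prior odds = 1.0000/4.0000 = 0.2500, so P(C) = 0.2500/(1+0.2500) ≈ 0.20.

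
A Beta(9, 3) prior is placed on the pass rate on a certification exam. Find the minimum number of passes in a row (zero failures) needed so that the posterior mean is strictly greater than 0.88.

After k passes and 0 failures the posterior is Beta(9+k, 3), with mean (9+k)/(9+3+k).
Set (9+k)/(12+k) > 0.88 and solve: k > (0.88·12 − 9)/(1 − 0.88) = 13.000.
The smallest integer exceeding 13.000 is 14, and checking k=14: (23)/(26) = 0.8846 > 0.88.

k = 14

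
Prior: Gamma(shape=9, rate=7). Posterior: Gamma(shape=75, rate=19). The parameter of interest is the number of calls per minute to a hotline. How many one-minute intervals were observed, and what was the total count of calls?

n = 12 one-minute intervals with total 66 calls

A Gamma(α, β) prior (rate parametrization) on a Poisson rate with n observations summing to S gives posterior Gamma(α+S, β+n).
Matching: Σxᵢ = 75 − 9 = 66 and n = 19 − 7 = 12.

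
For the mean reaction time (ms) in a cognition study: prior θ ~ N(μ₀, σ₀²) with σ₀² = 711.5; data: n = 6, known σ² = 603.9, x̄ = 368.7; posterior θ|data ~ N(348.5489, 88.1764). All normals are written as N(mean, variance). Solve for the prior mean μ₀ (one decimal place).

The posterior mean is a precision-weighted average: μ_n = (τ₀μ₀ + τ_data·x̄)/(τ₀+τ_data), with τ₀=1/σ₀² and τ_data=n/σ².
Here τ₀ = 1/711.5 = 0.001405 and τ_data = 6/603.9 = 0.009935, so τ_n = 0.011340.
Rearranging for μ₀: μ₀ = (μ_n·τ_n − τ_data·x̄)/τ₀ = (348.5489·0.011340 − 0.009935·368.7) / 0.001405 = 0.289510/0.001405 ≈ 206.1.

μ₀ = 206.1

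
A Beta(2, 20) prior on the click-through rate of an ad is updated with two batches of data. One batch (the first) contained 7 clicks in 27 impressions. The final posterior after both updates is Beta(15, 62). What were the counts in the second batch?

6 clicks and 22 non-clicks

Sequential conjugate updates are equivalent to a single update on the pooled data, so total successes = posterior α − prior α and total failures = posterior β − prior β.
Total across both batches: 15−2=13 clicks, 62−20=42 non-clicks.
Subtract the first batch: 13−7=6 clicks and 42−20=22 non-clicks.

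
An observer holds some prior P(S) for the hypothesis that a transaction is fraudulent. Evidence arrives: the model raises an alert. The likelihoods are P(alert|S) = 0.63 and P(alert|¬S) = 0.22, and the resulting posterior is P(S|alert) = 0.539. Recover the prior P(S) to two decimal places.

Bayes' rule in odds form gives O(S|E) = O(S)·[P(E|S)/P(E|¬S)], hence O(S) = O(S|E)/LR.
Posterior odds = 0.539/(1−0.539) = 1.1692. LR = 0.63/0.22 = 2.8636.
Prior odds = 1.1692/2.8636 = 0.4083, so P(S) = 0.4083/(1+0.4083) ≈ 0.29.

P(S) = 0.29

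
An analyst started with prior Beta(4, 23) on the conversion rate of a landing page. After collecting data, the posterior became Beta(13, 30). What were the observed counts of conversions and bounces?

9 conversions and 7 bounces

A Beta(α, β) prior with s successes and f failures in binomial data gives a Beta(α+s, β+f) posterior.
So s = 13 − 4 = 9 and f = 30 − 23 = 7.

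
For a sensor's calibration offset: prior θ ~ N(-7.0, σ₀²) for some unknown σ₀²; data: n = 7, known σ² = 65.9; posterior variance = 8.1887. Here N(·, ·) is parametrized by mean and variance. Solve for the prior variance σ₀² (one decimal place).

For the Normal–Normal model with known σ², precisions add: τ_n = τ₀ + n/σ².
So 1/σ₀² = 1/8.1887 − 7/65.9 = 0.122120 − 0.106222 = 0.015898.
Hence σ₀² = 1/0.015898 ≈ 62.9.

σ₀² = 62.9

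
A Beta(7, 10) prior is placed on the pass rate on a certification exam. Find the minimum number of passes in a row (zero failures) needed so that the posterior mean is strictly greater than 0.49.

After k passes and 0 failures the posterior is Beta(7+k, 10), with mean (7+k)/(7+10+k).
Set (7+k)/(17+k) > 0.49 and solve: k > (0.49·17 − 7)/(1 − 0.49) = 2.608.
The smallest integer exceeding 2.608 is 3.

k = 3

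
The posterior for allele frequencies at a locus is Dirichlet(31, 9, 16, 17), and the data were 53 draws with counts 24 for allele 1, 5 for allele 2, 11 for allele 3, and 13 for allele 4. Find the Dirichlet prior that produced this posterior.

For a Dirichlet(α) prior with multinomial counts c, the posterior is Dirichlet(α + c) componentwise.
Subtract each count from the matching posterior parameter: 31−24=7, 9−5=4, 16−11=5, 17−13=4.

Dirichlet(7, 4, 5, 4)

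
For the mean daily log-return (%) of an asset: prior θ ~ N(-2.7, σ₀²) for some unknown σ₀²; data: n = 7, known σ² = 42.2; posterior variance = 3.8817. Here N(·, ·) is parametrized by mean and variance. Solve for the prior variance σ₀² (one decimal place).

Posterior precision equals prior precision plus data precision: 1/σ_n² = 1/σ₀² + n/σ².
So 1/σ₀² = 1/3.8817 − 7/42.2 = 0.257619 − 0.165877 = 0.091742.
Hence σ₀² = 1/0.091742 ≈ 10.9.

σ₀² = 10.9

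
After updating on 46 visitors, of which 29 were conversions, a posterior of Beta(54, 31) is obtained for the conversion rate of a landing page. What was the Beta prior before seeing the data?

Under Beta–binomial conjugacy the posterior parameters are (α+s, β+f).
So α = 54 − 29 = 25 and β = 31 − 17 = 14.

Beta(25, 14)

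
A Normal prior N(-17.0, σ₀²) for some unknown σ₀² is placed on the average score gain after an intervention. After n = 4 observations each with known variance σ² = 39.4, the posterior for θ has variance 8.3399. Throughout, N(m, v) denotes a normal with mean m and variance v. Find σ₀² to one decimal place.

σ₀² = 54.4

Posterior precision equals prior precision plus data precision: 1/σ_n² = 1/σ₀² + n/σ².
So 1/σ₀² = 1/8.3399 − 4/39.4 = 0.119906 − 0.101523 = 0.018383.
Hence σ₀² = 1/0.018383 ≈ 54.4.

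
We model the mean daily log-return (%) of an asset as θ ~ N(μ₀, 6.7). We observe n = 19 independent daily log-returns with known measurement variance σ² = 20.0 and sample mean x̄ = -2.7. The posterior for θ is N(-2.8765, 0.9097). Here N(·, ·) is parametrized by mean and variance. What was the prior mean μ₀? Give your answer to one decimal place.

μ₀ = -4.0

The posterior mean is a precision-weighted average: μ_n = (τ₀μ₀ + τ_data·x̄)/(τ₀+τ_data), with τ₀=1/σ₀² and τ_data=n/σ².
Here τ₀ = 1/6.7 = 0.149254 and τ_data = 19/20.0 = 0.950000, so τ_n = 1.099254.
Rearranging for μ₀: μ₀ = (μ_n·τ_n − τ_data·x̄)/τ₀ = (-2.8765·1.099254 − 0.950000·-2.7) / 0.149254 = -0.597004/0.149254 ≈ -4.0.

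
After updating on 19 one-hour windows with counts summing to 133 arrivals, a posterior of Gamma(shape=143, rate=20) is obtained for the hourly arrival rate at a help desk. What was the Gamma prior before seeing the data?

Gamma–Poisson conjugacy: posterior shape = α + Σxᵢ, posterior rate = β + n.
So α = 143 − 133 = 10 and β = 20 − 19 = 1.

Gamma(shape=10, rate=1)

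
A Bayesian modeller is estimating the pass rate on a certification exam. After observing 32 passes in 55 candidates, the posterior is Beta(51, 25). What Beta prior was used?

Beta(19, 2)

A Beta(α, β) prior with s successes and f failures in binomial data gives a Beta(α+s, β+f) posterior.
Subtract the data counts: 51−32=19, 25−23=2.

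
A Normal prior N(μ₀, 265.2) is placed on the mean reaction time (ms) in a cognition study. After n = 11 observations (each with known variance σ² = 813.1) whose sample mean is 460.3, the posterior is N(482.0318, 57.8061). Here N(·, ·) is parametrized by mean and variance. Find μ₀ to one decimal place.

μ₀ = 560.0

The posterior mean is a precision-weighted average: μ_n = (τ₀μ₀ + τ_data·x̄)/(τ₀+τ_data), with τ₀=1/σ₀² and τ_data=n/σ².
Here τ₀ = 1/265.2 = 0.003771 and τ_data = 11/813.1 = 0.013528, so τ_n = 0.017299.
Rearranging for μ₀: μ₀ = (μ_n·τ_n − τ_data·x̄)/τ₀ = (482.0318·0.017299 − 0.013528·460.3) / 0.003771 = 2.111730/0.003771 ≈ 560.0.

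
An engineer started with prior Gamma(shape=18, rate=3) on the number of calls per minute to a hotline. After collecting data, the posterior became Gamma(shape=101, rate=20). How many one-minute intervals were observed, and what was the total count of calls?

n = 17 one-minute intervals with total 83 calls

Gamma–Poisson conjugacy: posterior shape = α + Σxᵢ, posterior rate = β + n.
Matching: Σxᵢ = 101 − 18 = 83 and n = 20 − 3 = 17.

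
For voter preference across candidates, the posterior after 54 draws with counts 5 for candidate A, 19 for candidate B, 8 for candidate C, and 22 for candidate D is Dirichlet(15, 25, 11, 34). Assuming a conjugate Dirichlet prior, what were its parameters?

Dirichlet(10, 6, 3, 12)

For a Dirichlet(α) prior with multinomial counts c, the posterior is Dirichlet(α + c) componentwise.
Subtract each count from the matching posterior parameter: 15−5=10, 25−19=6, 11−8=3, 34−22=12.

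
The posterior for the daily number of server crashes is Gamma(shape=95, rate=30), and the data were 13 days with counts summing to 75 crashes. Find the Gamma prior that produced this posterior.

Gamma(shape=20, rate=17)

Gamma–Poisson conjugacy: posterior shape = α + Σxᵢ, posterior rate = β + n.
So α = 95 − 75 = 20 and β = 30 − 13 = 17.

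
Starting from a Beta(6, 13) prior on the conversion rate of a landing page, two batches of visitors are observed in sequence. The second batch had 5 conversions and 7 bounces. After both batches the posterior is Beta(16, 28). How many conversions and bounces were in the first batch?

5 conversions and 8 bounces

Sequential conjugate updates are equivalent to a single update on the pooled data, so total successes = posterior α − prior α and total failures = posterior β − prior β.
Total across both batches: 16−6=10 conversions, 28−13=15 bounces.
Subtract the second batch: 10−5=5 conversions and 15−7=8 bounces.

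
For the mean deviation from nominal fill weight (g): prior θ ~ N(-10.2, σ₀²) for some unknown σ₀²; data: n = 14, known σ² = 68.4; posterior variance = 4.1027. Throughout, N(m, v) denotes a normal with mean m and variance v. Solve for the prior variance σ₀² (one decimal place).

Posterior precision equals prior precision plus data precision: 1/σ_n² = 1/σ₀² + n/σ².
So 1/σ₀² = 1/4.1027 − 14/68.4 = 0.243742 − 0.204678 = 0.039064.
Hence σ₀² = 1/0.039064 ≈ 25.6.

σ₀² = 25.6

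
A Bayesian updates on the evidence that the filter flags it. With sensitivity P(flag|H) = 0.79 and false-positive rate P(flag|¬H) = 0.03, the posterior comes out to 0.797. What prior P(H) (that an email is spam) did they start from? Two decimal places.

In odds form, posterior odds = prior odds × likelihood ratio, so prior odds = posterior odds ÷ LR.
Posterior odds = 0.797/(1−0.797) = 3.9261. LR = 0.79/0.03 = 26.3333.
Prior odds = 3.9261/26.3333 = 0.1491, so P(H) = 0.1491/(1+0.1491) ≈ 0.13.

P(H) = 0.13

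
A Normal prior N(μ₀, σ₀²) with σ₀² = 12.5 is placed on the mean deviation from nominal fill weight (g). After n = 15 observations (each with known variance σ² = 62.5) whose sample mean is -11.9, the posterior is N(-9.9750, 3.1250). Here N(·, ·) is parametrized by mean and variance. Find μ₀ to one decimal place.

μ₀ = -4.2

With known observation variance, the Normal–Normal posterior has precision τ_n = τ₀ + n/σ² and mean μ_n = (τ₀μ₀ + (n/σ²)x̄)/τ_n.
Here τ₀ = 1/12.5 = 0.080000 and τ_data = 15/62.5 = 0.240000, so τ_n = 0.320000.
Rearranging for μ₀: μ₀ = (μ_n·τ_n − τ_data·x̄)/τ₀ = (-9.9750·0.320000 − 0.240000·-11.9) / 0.080000 = -0.336000/0.080000 ≈ -4.2.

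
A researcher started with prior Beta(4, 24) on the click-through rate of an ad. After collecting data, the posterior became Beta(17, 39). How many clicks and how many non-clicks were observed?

A Beta(a, b) prior with s successes and f failures in binomial data gives a Beta(a+s, b+f) posterior.
Match parameters: s=17−4=13, f=39−24=15.

13 clicks and 15 non-clicks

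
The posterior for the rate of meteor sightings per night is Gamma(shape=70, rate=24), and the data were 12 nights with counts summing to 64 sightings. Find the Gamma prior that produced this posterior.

Gamma(shape=6, rate=12)

A Gamma(α, β) prior (rate parametrization) on a Poisson rate with n observations summing to S gives posterior Gamma(α+S, β+n).
So α = 70 − 64 = 6 and β = 24 − 12 = 12.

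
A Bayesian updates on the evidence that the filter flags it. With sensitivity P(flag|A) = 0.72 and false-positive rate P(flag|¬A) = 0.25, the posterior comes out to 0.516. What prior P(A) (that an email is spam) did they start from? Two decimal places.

P(A) = 0.27

In odds form, posterior odds = prior odds × likelihood ratio, so prior odds = posterior odds ÷ LR.
Posterior odds = 0.516/(1−0.516) = 1.0661. LR = 0.72/0.25 = 2.8800.
Prior odds = 1.0661/2.8800 = 0.3702, so P(A) = 0.3702/(1+0.3702) ≈ 0.27.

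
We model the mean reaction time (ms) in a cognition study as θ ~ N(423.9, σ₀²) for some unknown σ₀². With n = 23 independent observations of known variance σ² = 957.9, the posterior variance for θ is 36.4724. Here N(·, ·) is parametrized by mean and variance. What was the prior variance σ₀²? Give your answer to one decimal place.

For the Normal–Normal model with known σ², precisions add: τ_n = τ₀ + n/σ².
So 1/σ₀² = 1/36.4724 − 23/957.9 = 0.027418 − 0.024011 = 0.003407.
Hence σ₀² = 1/0.003407 ≈ 293.5.

σ₀² = 293.5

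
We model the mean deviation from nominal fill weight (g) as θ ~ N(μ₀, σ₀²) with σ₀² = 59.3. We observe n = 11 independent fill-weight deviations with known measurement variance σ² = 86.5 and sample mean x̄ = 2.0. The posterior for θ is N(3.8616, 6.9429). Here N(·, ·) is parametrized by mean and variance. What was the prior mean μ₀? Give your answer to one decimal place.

With known observation variance, the Normal–Normal posterior has precision τ_n = τ₀ + n/σ² and mean μ_n = (τ₀μ₀ + (n/σ²)x̄)/τ_n.
Here τ₀ = 1/59.3 = 0.016863 and τ_data = 11/86.5 = 0.127168, so τ_n = 0.144031.
Rearranging for μ₀: μ₀ = (μ_n·τ_n − τ_data·x̄)/τ₀ = (3.8616·0.144031 − 0.127168·2.0) / 0.016863 = 0.301854/0.016863 ≈ 17.9.

μ₀ = 17.9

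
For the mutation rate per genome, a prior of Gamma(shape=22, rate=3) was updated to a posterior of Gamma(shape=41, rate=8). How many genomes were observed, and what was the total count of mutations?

n = 5 genomes with total 19 mutations

A Gamma(α, β) prior (rate parametrization) on a Poisson rate with n observations summing to S gives posterior Gamma(α+S, β+n).
Matching: Σxᵢ = 41 − 22 = 19 and n = 8 − 3 = 5.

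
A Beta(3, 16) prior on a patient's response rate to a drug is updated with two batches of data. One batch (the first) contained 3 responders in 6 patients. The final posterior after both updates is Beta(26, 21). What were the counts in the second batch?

Sequential conjugate updates are equivalent to a single update on the pooled data, so total successes = posterior α − prior α and total failures = posterior β − prior β.
Total across both batches: 26−3=23 responders, 21−16=5 non-responders.
Subtract the first batch: 23−3=20 responders and 5−3=2 non-responders.

20 responders and 2 non-responders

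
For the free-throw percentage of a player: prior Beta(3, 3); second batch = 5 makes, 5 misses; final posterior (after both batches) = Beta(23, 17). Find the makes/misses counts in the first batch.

Sequential conjugate updates are equivalent to a single update on the pooled data, so total successes = posterior α − prior α and total failures = posterior β − prior β.
Total across both batches: 23−3=20 makes, 17−3=14 misses.
Subtract the second batch: 20−5=15 makes and 14−5=9 misses.

15 makes and 9 misses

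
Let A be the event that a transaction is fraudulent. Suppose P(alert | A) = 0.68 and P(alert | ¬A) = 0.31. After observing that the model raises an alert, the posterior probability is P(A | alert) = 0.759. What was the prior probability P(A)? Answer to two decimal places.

In odds form, posterior odds = prior odds × likelihood ratio, so prior odds = posterior odds ÷ LR.
Posterior odds = 0.759/(1−0.759) = 3.1494. LR = 0.68/0.31 = 2.1935.
Prior odds = 3.1494/2.1935 = 1.4358, so P(A) = 1.4358/(1+1.4358) ≈ 0.59.

P(A) = 0.59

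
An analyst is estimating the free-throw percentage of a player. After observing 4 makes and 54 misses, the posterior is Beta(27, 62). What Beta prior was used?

Beta(23, 8)

Under Beta–binomial conjugacy the posterior parameters are (a+s, b+f).
So a = 27 − 4 = 23 and b = 62 − 54 = 8.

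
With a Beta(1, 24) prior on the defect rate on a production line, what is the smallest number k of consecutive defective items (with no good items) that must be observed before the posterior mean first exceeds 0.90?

After k defective items and 0 good items the posterior is Beta(1+k, 24), with mean (1+k)/(1+24+k).
Set (1+k)/(25+k) > 0.90 and solve: k > (0.90·25 − 1)/(1 − 0.90) = 215.000.
The smallest integer exceeding 215.000 is 216.

k = 216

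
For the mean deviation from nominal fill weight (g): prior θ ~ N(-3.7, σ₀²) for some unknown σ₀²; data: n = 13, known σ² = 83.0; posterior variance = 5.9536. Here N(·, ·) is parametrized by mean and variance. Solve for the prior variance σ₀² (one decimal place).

σ₀² = 88.2

Posterior precision equals prior precision plus data precision: 1/σ_n² = 1/σ₀² + n/σ².
So 1/σ₀² = 1/5.9536 − 13/83.0 = 0.167966 − 0.156627 = 0.011339.
Hence σ₀² = 1/0.011339 ≈ 88.2.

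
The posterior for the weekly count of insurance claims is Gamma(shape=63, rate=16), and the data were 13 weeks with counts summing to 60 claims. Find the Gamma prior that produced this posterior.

Gamma–Poisson conjugacy: posterior shape = α + Σxᵢ, posterior rate = β + n.
So α = 63 − 60 = 3 and β = 16 − 13 = 3.

Gamma(shape=3, rate=3)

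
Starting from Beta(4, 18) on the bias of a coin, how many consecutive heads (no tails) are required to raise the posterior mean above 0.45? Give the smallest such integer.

k = 11

After k heads and 0 tails the posterior is Beta(4+k, 18), with mean (4+k)/(4+18+k).
Set (4+k)/(22+k) > 0.45 and solve: k > (0.45·22 − 4)/(1 − 0.45) = 10.727.
The smallest integer exceeding 10.727 is 11, and checking k=11: (15)/(33) = 0.4545 > 0.45.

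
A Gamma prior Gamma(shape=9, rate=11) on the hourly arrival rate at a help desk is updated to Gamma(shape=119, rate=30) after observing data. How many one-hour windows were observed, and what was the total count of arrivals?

n = 19 one-hour windows with total 110 arrivals

A Gamma(α, β) prior (rate parametrization) on a Poisson rate with n observations summing to S gives posterior Gamma(α+S, β+n).
Matching: Σxᵢ = 119 − 9 = 110 and n = 30 − 11 = 19.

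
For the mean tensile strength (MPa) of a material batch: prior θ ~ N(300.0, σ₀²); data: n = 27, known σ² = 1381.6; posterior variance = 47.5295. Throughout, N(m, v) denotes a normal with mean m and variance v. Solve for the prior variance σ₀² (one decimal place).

σ₀² = 668.0

For the Normal–Normal model with known σ², precisions add: τ_n = τ₀ + n/σ².
So 1/σ₀² = 1/47.5295 − 27/1381.6 = 0.021040 − 0.019543 = 0.001497.
Hence σ₀² = 1/0.001497 ≈ 668.0.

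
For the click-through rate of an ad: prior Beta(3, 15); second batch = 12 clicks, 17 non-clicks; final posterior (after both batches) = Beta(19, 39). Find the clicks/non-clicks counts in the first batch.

4 clicks and 7 non-clicks

Because Beta–binomial updating is additive in the counts, the combined data contributed (α_post−α_prior, β_post−β_prior) successes and failures.
Total across both batches: 19−3=16 clicks, 39−15=24 non-clicks.
Subtract the second batch: 16−12=4 clicks and 24−17=7 non-clicks.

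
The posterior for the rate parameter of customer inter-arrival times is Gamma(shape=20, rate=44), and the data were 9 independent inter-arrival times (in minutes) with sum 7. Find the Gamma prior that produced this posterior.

Gamma–exponential conjugacy: posterior shape = α + n, posterior rate = β + Σtᵢ.
So α = 20 − 9 = 11 and β = 44 − 7 = 37.

Gamma(shape=11, rate=37)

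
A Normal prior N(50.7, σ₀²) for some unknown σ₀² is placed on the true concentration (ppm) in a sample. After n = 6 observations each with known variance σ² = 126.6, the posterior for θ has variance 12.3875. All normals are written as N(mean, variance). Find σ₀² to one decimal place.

For the Normal–Normal model with known σ², precisions add: τ_n = τ₀ + n/σ².
So 1/σ₀² = 1/12.3875 − 6/126.6 = 0.080727 − 0.047393 = 0.033334.
Hence σ₀² = 1/0.033334 ≈ 30.0.

σ₀² = 30.0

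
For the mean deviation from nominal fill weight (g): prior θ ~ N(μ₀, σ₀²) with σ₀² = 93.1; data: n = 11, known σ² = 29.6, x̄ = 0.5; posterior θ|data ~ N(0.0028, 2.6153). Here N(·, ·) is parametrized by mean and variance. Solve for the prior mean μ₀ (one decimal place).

μ₀ = -17.2

The posterior mean is a precision-weighted average: μ_n = (τ₀μ₀ + τ_data·x̄)/(τ₀+τ_data), with τ₀=1/σ₀² and τ_data=n/σ².
Here τ₀ = 1/93.1 = 0.010741 and τ_data = 11/29.6 = 0.371622, so τ_n = 0.382363.
Rearranging for μ₀: μ₀ = (μ_n·τ_n − τ_data·x̄)/τ₀ = (0.0028·0.382363 − 0.371622·0.5) / 0.010741 = -0.184740/0.010741 ≈ -17.2.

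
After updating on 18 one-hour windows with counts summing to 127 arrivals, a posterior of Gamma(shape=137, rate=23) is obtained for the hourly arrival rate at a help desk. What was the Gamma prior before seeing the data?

A Gamma(α, β) prior (rate parametrization) on a Poisson rate with n observations summing to S gives posterior Gamma(α+S, β+n).
So α = 137 − 127 = 10 and β = 23 − 18 = 5.

Gamma(shape=10, rate=5)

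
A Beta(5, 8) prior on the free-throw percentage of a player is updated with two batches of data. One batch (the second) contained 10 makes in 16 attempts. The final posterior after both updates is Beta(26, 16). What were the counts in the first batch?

11 makes and 2 misses

Sequential conjugate updates are equivalent to a single update on the pooled data, so total successes = posterior α − prior α and total failures = posterior β − prior β.
Total across both batches: 26−5=21 makes, 16−8=8 misses.
Subtract the second batch: 21−10=11 makes and 8−6=2 misses.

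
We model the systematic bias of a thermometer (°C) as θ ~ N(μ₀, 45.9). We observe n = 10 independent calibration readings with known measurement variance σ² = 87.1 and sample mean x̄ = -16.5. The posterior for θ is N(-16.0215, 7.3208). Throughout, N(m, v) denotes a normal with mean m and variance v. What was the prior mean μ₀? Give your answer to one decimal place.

μ₀ = -13.5

With known observation variance, the Normal–Normal posterior has precision τ_n = τ₀ + n/σ² and mean μ_n = (τ₀μ₀ + (n/σ²)x̄)/τ_n.
Here τ₀ = 1/45.9 = 0.021786 and τ_data = 10/87.1 = 0.114811, so τ_n = 0.136597.
Rearranging for μ₀: μ₀ = (μ_n·τ_n − τ_data·x̄)/τ₀ = (-16.0215·0.136597 − 0.114811·-16.5) / 0.021786 = -0.294107/0.021786 ≈ -13.5.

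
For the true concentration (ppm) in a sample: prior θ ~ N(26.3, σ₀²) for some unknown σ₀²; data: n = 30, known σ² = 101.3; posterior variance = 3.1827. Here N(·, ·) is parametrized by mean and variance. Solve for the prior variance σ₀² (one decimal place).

Posterior precision equals prior precision plus data precision: 1/σ_n² = 1/σ₀² + n/σ².
So 1/σ₀² = 1/3.1827 − 30/101.3 = 0.314199 − 0.296150 = 0.018049.
Hence σ₀² = 1/0.018049 ≈ 55.4.

σ₀² = 55.4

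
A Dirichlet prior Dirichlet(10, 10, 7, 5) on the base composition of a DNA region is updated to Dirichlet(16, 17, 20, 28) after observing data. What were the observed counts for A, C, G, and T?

counts (6, 7, 13, 23)

For a Dirichlet(α) prior with multinomial counts c, the posterior is Dirichlet(α + c) componentwise.
Counts are posterior − prior componentwise: 16−10=6, 17−10=7, 20−7=13, 28−5=23.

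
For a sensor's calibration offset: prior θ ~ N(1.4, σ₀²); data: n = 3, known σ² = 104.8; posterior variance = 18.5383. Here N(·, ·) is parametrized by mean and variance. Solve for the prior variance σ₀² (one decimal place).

Posterior precision equals prior precision plus data precision: 1/σ_n² = 1/σ₀² + n/σ².
So 1/σ₀² = 1/18.5383 − 3/104.8 = 0.053942 − 0.028626 = 0.025316.
Hence σ₀² = 1/0.025316 ≈ 39.5.

σ₀² = 39.5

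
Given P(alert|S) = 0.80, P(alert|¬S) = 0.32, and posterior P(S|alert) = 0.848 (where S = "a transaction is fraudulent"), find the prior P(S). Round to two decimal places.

P(S) = 0.69

Bayes' rule in odds form gives O(S|E) = O(S)·[P(E|S)/P(E|¬S)], hence O(S) = O(S|E)/LR.
Posterior odds = 0.848/(1−0.848) = 5.5789. LR = 0.80/0.32 = 2.5000.
Prior odds = 5.5789/2.5000 = 2.2316, so P(S) = 2.2316/(1+2.2316) ≈ 0.69.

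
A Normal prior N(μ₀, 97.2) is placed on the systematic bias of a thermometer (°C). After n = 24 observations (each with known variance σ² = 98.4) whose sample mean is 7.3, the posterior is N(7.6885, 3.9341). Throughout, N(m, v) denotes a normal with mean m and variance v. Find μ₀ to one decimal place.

μ₀ = 16.9

The posterior mean is a precision-weighted average: μ_n = (τ₀μ₀ + τ_data·x̄)/(τ₀+τ_data), with τ₀=1/σ₀² and τ_data=n/σ².
Here τ₀ = 1/97.2 = 0.010288 and τ_data = 24/98.4 = 0.243902, so τ_n = 0.254190.
Rearranging for μ₀: μ₀ = (μ_n·τ_n − τ_data·x̄)/τ₀ = (7.6885·0.254190 − 0.243902·7.3) / 0.010288 = 0.173855/0.010288 ≈ 16.9.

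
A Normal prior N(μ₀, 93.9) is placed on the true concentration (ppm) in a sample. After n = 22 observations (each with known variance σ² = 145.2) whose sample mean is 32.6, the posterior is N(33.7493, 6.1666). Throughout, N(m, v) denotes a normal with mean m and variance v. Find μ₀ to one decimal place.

The posterior mean is a precision-weighted average: μ_n = (τ₀μ₀ + τ_data·x̄)/(τ₀+τ_data), with τ₀=1/σ₀² and τ_data=n/σ².
Here τ₀ = 1/93.9 = 0.010650 and τ_data = 22/145.2 = 0.151515, so τ_n = 0.162165.
Rearranging for μ₀: μ₀ = (μ_n·τ_n − τ_data·x̄)/τ₀ = (33.7493·0.162165 − 0.151515·32.6) / 0.010650 = 0.533566/0.010650 ≈ 50.1.

μ₀ = 50.1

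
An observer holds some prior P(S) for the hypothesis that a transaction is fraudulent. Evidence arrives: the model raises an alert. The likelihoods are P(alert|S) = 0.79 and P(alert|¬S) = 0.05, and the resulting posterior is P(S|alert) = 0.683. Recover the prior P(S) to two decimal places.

P(S) = 0.12

Bayes' rule in odds form gives O(S|E) = O(S)·[P(E|S)/P(E|¬S)], hence O(S) = O(S|E)/LR.
Posterior odds = 0.683/(1−0.683) = 2.1546. LR = 0.79/0.05 = 15.8000.
Prior odds = 2.1546/15.8000 = 0.1364, so P(S) = 0.1364/(1+0.1364) ≈ 0.12.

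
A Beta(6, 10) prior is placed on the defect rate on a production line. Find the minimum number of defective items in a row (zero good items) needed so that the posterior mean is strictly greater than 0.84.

k = 47

After k defective items and 0 good items the posterior is Beta(6+k, 10), with mean (6+k)/(6+10+k).
Set (6+k)/(16+k) > 0.84 and solve: k > (0.84·16 − 6)/(1 − 0.84) = 46.500.
The smallest integer exceeding 46.500 is 47, and checking k=47: (53)/(63) = 0.8413 > 0.84.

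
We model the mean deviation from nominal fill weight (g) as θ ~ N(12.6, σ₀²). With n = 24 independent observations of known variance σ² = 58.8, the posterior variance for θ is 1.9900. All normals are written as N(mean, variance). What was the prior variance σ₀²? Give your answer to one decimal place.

σ₀² = 10.6

For the Normal–Normal model with known σ², precisions add: τ_n = τ₀ + n/σ².
So 1/σ₀² = 1/1.9900 − 24/58.8 = 0.502513 − 0.408163 = 0.094350.
Hence σ₀² = 1/0.094350 ≈ 10.6.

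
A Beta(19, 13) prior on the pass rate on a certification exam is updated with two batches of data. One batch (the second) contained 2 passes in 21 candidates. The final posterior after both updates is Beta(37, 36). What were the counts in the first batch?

Because Beta–binomial updating is additive in the counts, the combined data contributed (α_post−α_prior, β_post−β_prior) successes and failures.
Total across both batches: 37−19=18 passes, 36−13=23 failures.
Subtract the second batch: 18−2=16 passes and 23−19=4 failures.

16 passes and 4 failures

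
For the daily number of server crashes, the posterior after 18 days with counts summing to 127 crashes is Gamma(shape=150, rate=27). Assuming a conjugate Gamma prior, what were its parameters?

Gamma(shape=23, rate=9)

Gamma–Poisson conjugacy: posterior shape = α + Σxᵢ, posterior rate = β + n.
So α = 150 − 127 = 23 and β = 27 − 18 = 9.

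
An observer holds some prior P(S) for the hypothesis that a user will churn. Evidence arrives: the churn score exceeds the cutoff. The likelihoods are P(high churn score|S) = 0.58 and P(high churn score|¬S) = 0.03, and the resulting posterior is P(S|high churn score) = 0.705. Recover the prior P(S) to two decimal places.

In odds form, posterior odds = prior odds × likelihood ratio, so prior odds = posterior odds ÷ LR.
Posterior odds = 0.705/(1−0.705) = 2.3898. LR = 0.58/0.03 = 19.3333.
Prior odds = 2.3898/19.3333 = 0.1236, so P(S) = 0.1236/(1+0.1236) ≈ 0.11.

P(S) = 0.11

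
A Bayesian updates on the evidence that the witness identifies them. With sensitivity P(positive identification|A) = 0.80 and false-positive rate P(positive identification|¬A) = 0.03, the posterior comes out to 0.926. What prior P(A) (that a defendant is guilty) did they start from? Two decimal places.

P(A) = 0.32

Bayes' rule in odds form gives O(A|E) = O(A)·[P(E|A)/P(E|¬A)], hence O(A) = O(A|E)/LR.
Posterior odds = 0.926/(1−0.926) = 12.5135. LR = 0.80/0.03 = 26.6667.
Prior odds = 12.5135/26.6667 = 0.4693, so P(A) = 0.4693/(1+0.4693) ≈ 0.32.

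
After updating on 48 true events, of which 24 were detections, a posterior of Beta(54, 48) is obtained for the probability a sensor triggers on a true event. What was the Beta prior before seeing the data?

Beta(30, 24)

Beta is conjugate to the binomial likelihood: posterior = Beta(α+s, β+f).
So α = 54 − 24 = 30 and β = 48 − 24 = 24.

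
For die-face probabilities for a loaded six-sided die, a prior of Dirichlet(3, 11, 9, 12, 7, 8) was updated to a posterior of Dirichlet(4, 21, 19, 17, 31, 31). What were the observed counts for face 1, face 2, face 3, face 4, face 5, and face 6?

counts (1, 10, 10, 5, 24, 23)

For a Dirichlet(α) prior with multinomial counts c, the posterior is Dirichlet(α + c) componentwise.
Counts are posterior − prior componentwise: 4−3=1, 21−11=10, 19−9=10, 17−12=5, 31−7=24, 31−8=23.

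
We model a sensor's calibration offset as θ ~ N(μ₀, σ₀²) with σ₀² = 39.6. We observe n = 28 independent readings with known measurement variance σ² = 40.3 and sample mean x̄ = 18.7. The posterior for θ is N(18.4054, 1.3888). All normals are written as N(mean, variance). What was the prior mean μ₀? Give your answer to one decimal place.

μ₀ = 10.3

With known observation variance, the Normal–Normal posterior has precision τ_n = τ₀ + n/σ² and mean μ_n = (τ₀μ₀ + (n/σ²)x̄)/τ_n.
Here τ₀ = 1/39.6 = 0.025253 and τ_data = 28/40.3 = 0.694789, so τ_n = 0.720042.
Rearranging for μ₀: μ₀ = (μ_n·τ_n − τ_data·x̄)/τ₀ = (18.4054·0.720042 − 0.694789·18.7) / 0.025253 = 0.260107/0.025253 ≈ 10.3.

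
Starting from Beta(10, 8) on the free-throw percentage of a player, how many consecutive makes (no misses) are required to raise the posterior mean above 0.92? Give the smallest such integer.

After k makes and 0 misses the posterior is Beta(10+k, 8), with mean (10+k)/(10+8+k).
Set (10+k)/(18+k) > 0.92 and solve: k > (0.92·18 − 10)/(1 − 0.92) = 82.000.
The smallest integer exceeding 82.000 is 83, and checking k=83: (93)/(101) = 0.9208 > 0.92.

k = 83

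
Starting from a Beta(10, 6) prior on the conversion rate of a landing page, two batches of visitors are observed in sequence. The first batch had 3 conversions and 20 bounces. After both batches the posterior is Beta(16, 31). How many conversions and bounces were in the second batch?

3 conversions and 5 bounces

Sequential conjugate updates are equivalent to a single update on the pooled data, so total successes = posterior α − prior α and total failures = posterior β − prior β.
Total across both batches: 16−10=6 conversions, 31−6=25 bounces.
Subtract the first batch: 6−3=3 conversions and 25−20=5 bounces.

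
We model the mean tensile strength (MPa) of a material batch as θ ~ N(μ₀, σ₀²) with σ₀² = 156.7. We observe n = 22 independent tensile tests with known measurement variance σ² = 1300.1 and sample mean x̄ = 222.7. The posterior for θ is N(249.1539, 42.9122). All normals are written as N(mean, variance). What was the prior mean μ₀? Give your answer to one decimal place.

With known observation variance, the Normal–Normal posterior has precision τ_n = τ₀ + n/σ² and mean μ_n = (τ₀μ₀ + (n/σ²)x̄)/τ_n.
Here τ₀ = 1/156.7 = 0.006382 and τ_data = 22/1300.1 = 0.016922, so τ_n = 0.023304.
Rearranging for μ₀: μ₀ = (μ_n·τ_n − τ_data·x̄)/τ₀ = (249.1539·0.023304 − 0.016922·222.7) / 0.006382 = 2.037753/0.006382 ≈ 319.3.

μ₀ = 319.3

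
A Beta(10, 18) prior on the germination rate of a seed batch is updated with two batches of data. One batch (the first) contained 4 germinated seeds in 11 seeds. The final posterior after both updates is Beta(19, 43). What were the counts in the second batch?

5 germinated seeds and 18 non-germinating seeds

Sequential conjugate updates are equivalent to a single update on the pooled data, so total successes = posterior α − prior α and total failures = posterior β − prior β.
Total across both batches: 19−10=9 germinated seeds, 43−18=25 non-germinating seeds.
Subtract the first batch: 9−4=5 germinated seeds and 25−7=18 non-germinating seeds.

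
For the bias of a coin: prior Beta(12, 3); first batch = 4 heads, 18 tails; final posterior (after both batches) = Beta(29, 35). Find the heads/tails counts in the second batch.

Because Beta–binomial updating is additive in the counts, the combined data contributed (α_post−α_prior, β_post−β_prior) successes and failures.
Total across both batches: 29−12=17 heads, 35−3=32 tails.
Subtract the first batch: 17−4=13 heads and 32−18=14 tails.

13 heads and 14 tails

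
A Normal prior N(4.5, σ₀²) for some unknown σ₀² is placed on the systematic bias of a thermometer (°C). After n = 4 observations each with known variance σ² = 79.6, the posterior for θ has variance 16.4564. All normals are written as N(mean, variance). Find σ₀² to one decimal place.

For the Normal–Normal model with known σ², precisions add: τ_n = τ₀ + n/σ².
So 1/σ₀² = 1/16.4564 − 4/79.6 = 0.060767 − 0.050251 = 0.010516.
Hence σ₀² = 1/0.010516 ≈ 95.1.

σ₀² = 95.1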